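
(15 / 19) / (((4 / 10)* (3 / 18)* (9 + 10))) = 0.62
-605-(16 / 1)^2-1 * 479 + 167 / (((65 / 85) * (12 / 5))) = -194845 / 156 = -1249.01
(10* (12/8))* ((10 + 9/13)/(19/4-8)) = -8340/169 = -49.35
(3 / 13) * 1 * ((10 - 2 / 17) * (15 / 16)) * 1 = 945 / 442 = 2.14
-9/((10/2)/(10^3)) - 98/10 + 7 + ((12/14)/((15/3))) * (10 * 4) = -62858/35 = -1795.94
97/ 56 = 1.73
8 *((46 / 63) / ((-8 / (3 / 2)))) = -23 / 21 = -1.10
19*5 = 95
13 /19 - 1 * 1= -6 /19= -0.32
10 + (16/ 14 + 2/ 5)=11.54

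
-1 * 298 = -298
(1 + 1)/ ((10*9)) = 1/ 45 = 0.02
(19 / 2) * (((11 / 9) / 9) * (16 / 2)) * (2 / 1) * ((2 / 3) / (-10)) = -1672 / 1215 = -1.38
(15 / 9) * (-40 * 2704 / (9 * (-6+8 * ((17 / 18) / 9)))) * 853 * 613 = 424167556800 / 209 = 2029509841.15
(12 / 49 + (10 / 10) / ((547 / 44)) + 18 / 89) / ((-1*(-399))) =1258534 / 951801333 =0.00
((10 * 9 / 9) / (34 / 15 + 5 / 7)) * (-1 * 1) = -1050 / 313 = -3.35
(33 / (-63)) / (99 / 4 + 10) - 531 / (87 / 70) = -36167686 / 84651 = -427.26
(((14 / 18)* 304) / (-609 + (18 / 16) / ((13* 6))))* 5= -2213120 / 1140021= -1.94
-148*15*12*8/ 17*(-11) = 137901.18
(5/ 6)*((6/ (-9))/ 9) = -5/ 81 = -0.06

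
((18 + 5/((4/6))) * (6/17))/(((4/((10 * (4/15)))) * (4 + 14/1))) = 1/3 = 0.33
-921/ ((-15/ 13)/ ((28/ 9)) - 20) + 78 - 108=112794/ 7415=15.21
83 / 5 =16.60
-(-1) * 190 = 190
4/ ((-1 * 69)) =-4/ 69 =-0.06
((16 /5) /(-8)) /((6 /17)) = -17 /15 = -1.13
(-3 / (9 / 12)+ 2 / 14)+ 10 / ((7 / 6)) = 33 / 7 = 4.71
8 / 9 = 0.89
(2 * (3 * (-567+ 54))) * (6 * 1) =-18468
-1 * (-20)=20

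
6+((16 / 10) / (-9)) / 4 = 268 / 45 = 5.96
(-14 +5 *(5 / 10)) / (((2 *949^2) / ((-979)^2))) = -22044143 / 3602404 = -6.12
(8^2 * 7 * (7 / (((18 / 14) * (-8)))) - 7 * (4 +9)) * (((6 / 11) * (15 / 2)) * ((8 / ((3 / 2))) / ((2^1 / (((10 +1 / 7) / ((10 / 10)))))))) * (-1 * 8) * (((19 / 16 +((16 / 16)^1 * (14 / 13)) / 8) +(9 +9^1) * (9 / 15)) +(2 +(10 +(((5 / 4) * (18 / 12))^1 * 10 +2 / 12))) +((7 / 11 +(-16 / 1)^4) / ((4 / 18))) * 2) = 2926454304596036 / 14157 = 206714297138.94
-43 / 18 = -2.39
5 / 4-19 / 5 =-51 / 20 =-2.55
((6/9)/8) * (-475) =-475/12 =-39.58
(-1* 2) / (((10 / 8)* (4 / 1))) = -0.40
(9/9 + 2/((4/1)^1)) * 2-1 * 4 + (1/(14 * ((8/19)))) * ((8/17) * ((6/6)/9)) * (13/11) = -23315/23562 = -0.99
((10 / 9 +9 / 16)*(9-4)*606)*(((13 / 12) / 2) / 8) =1582165 / 4608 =343.35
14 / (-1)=-14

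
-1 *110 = -110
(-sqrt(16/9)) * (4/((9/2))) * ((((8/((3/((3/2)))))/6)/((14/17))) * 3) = -544/189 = -2.88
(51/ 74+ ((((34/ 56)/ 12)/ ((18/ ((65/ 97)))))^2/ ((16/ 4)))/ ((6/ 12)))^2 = 308089327971325634022957721/ 648630709426270966168682496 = 0.47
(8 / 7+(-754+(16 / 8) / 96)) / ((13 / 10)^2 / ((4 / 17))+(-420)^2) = -6323825 / 1481820333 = -0.00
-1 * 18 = -18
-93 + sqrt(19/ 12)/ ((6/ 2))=-93 + sqrt(57)/ 18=-92.58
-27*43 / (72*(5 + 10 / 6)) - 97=-15907 / 160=-99.42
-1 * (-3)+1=4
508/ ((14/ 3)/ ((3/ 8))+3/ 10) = 45720/ 1147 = 39.86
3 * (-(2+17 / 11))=-117 / 11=-10.64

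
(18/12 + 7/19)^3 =357911/54872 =6.52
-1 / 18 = -0.06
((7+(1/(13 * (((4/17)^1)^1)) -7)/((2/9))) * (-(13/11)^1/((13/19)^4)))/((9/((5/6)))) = 1560593975/135721872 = 11.50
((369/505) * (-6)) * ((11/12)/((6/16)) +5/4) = -16.20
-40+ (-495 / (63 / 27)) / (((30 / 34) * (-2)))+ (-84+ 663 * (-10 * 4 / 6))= -61933 / 14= -4423.79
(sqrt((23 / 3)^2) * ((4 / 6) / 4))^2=529 / 324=1.63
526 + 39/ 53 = 27917/ 53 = 526.74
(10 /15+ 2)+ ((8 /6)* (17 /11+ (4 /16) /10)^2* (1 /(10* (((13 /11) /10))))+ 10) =2651081 /171600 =15.45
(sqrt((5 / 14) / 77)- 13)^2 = (2002- sqrt(110))^2 / 23716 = 167.23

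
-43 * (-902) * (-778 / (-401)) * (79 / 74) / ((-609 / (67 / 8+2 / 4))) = -42313606093 / 36142932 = -1170.73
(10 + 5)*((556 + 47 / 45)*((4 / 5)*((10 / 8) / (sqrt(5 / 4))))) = 50134*sqrt(5) / 15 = 7473.54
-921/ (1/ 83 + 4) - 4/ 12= -8506/ 37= -229.89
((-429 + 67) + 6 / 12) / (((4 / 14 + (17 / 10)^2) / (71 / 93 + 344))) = -2704514050 / 68913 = -39245.34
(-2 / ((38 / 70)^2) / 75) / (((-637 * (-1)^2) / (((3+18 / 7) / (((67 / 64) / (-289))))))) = -36992 / 169309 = -0.22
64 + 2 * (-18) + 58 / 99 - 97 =-6773 / 99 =-68.41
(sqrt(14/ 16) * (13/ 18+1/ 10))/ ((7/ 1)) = 0.11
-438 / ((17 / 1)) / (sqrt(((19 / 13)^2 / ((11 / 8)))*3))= -949*sqrt(66) / 646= -11.93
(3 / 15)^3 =1 / 125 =0.01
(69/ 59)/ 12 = 23/ 236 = 0.10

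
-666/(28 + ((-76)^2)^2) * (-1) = 333/16681102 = 0.00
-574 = -574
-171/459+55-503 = -448.37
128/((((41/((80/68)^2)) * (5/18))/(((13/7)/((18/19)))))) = 2529280/82943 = 30.49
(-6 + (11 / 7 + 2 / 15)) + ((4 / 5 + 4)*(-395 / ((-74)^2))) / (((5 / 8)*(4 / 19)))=-6.93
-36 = -36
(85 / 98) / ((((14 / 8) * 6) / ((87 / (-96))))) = -2465 / 32928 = -0.07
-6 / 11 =-0.55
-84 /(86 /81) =-3402 /43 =-79.12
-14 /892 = -7 /446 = -0.02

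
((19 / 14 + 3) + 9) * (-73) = -13651 / 14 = -975.07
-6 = -6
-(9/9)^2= -1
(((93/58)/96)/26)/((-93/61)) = -61/144768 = -0.00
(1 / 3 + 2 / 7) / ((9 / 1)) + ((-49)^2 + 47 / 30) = 4540981 / 1890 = 2402.64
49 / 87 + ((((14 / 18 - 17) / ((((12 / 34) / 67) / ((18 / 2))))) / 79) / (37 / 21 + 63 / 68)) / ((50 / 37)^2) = -1169175819154 / 16490904375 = -70.90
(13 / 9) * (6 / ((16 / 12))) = 13 / 2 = 6.50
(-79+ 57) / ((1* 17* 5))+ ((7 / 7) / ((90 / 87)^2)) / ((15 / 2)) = -15403 / 114750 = -0.13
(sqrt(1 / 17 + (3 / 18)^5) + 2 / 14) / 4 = 0.10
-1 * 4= -4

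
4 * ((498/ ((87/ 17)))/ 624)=1411/ 2262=0.62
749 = 749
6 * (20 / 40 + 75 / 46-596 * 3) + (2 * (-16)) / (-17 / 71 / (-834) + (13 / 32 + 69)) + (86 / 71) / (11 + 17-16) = -6903952196190173 / 644291191362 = -10715.58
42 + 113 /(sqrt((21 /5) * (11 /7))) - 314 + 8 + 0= -264 + 113 * sqrt(165) /33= -220.01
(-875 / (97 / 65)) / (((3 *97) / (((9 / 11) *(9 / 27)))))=-0.55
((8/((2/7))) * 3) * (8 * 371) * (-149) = -37147488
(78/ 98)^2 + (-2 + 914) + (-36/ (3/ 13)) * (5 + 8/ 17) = 2417253/ 40817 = 59.22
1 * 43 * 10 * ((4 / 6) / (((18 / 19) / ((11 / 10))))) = 8987 / 27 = 332.85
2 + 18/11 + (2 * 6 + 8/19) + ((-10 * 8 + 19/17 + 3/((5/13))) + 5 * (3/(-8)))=-8086619/142120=-56.90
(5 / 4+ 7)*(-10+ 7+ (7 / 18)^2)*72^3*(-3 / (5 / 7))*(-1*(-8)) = 294745651.20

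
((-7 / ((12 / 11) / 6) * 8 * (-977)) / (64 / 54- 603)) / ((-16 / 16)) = 8124732 / 16249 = 500.01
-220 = -220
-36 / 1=-36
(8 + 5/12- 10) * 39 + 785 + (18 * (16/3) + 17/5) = 16453/20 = 822.65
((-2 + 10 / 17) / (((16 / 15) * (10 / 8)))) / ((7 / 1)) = -18 / 119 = -0.15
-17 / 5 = -3.40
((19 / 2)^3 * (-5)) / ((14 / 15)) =-4593.08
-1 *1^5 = -1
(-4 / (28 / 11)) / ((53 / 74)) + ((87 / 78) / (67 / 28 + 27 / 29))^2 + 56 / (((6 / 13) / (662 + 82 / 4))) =37821456691802220 / 456737198099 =82807.92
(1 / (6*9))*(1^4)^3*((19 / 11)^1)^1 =19 / 594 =0.03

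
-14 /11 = -1.27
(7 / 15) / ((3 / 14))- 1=53 / 45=1.18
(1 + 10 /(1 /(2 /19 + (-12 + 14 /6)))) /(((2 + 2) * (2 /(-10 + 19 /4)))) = 37751 /608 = 62.09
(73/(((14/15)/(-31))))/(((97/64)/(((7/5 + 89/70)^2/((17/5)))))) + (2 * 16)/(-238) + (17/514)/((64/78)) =-31239514963007/9303103936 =-3357.97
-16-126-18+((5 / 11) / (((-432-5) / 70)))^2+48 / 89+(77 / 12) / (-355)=-1397128120789477 / 8760882385860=-159.47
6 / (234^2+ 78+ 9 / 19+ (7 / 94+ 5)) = 3572 / 32647811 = 0.00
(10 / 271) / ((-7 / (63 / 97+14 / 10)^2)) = -282296 / 12749195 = -0.02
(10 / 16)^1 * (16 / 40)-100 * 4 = -1599 / 4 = -399.75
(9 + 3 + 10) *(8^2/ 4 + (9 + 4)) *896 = 571648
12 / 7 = 1.71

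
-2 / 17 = -0.12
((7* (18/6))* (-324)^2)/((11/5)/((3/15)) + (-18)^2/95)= 209427120/1369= 152978.17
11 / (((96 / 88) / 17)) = 2057 / 12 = 171.42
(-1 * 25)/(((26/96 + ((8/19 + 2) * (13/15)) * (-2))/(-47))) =-1786000/5967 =-299.31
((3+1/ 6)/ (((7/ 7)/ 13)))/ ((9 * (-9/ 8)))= -4.07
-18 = -18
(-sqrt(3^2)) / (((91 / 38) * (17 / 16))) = -1.18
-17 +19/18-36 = -935/18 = -51.94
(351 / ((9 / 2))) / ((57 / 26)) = 676 / 19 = 35.58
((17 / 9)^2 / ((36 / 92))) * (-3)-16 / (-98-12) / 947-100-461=-7446590506 / 12656655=-588.35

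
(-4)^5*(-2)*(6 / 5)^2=73728 / 25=2949.12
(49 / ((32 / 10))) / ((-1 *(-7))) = 35 / 16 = 2.19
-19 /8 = -2.38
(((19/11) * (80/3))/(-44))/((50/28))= -1064/1815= -0.59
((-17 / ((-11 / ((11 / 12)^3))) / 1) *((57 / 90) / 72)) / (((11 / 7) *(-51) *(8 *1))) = -1463 / 89579520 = -0.00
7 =7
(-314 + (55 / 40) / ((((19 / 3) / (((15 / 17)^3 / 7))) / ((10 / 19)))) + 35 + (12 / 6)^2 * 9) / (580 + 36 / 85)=-60334849485 / 144120915232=-0.42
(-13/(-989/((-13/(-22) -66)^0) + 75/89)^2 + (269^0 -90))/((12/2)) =-229456835499/15468997832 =-14.83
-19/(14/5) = -95/14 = -6.79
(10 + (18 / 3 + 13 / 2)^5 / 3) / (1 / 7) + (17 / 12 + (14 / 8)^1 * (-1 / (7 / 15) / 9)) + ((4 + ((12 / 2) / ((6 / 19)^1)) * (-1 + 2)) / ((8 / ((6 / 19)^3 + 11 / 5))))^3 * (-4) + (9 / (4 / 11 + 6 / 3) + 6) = 143185332123071956587443 / 201357123414096000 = 711101.40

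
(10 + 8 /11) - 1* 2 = 96 /11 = 8.73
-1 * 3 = -3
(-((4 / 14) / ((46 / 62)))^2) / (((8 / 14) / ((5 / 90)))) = -961 / 66654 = -0.01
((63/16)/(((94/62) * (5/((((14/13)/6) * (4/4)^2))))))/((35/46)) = 14973/122200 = 0.12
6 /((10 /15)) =9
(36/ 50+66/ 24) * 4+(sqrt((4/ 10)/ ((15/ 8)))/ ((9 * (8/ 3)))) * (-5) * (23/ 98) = 347/ 25 - 23 * sqrt(3)/ 1764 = 13.86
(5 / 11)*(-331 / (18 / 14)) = -11585 / 99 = -117.02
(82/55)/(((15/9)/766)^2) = 433025928/1375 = 314927.95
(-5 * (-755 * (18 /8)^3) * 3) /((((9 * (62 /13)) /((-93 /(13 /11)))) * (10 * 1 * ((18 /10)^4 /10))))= -25953125 /1152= -22528.75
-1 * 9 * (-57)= 513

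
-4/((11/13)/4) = -208/11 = -18.91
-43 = -43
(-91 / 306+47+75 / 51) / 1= 14741 / 306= 48.17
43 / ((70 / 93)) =3999 / 70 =57.13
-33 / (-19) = 33 / 19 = 1.74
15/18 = 5/6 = 0.83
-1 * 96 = -96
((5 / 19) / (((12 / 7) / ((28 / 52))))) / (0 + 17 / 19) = 245 / 2652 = 0.09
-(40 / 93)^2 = -1600 / 8649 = -0.18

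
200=200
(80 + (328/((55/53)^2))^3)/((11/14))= 35961449.78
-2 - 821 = -823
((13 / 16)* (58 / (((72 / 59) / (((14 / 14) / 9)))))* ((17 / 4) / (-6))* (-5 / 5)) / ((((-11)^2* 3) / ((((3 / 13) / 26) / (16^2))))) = 29087 / 100201660416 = 0.00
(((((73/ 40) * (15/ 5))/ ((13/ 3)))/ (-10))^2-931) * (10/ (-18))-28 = 23810992351/ 48672000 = 489.21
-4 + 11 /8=-21 /8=-2.62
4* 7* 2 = 56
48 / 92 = 12 / 23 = 0.52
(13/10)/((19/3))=39/190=0.21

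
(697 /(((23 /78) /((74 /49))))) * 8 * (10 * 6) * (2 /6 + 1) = 2574773760 /1127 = 2284626.23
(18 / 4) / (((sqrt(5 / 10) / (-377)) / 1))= -3393 *sqrt(2) / 2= -2399.21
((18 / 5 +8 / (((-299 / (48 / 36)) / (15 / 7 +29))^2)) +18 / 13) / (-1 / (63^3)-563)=-287193616038 / 31463891198155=-0.01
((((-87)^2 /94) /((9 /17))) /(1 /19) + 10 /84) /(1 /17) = 48490273 /987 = 49128.95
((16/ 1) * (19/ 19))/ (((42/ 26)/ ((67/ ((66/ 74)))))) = 515632/ 693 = 744.06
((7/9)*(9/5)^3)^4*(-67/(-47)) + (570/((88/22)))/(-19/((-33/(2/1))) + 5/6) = 1015067090762892/1503173828125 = 675.28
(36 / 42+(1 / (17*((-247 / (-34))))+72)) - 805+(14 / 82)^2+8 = -2104576028 / 2906449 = -724.11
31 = 31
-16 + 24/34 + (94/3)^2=147872/153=966.48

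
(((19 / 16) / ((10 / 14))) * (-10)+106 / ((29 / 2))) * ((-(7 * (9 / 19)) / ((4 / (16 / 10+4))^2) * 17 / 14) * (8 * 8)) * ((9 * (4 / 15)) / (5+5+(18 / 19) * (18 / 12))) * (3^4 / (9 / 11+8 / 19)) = 268669730736 / 4157875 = 64617.08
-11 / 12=-0.92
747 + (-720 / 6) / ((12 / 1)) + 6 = 743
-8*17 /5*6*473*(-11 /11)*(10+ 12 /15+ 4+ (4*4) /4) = 36280992 /25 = 1451239.68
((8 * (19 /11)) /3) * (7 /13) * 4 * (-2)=-8512 /429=-19.84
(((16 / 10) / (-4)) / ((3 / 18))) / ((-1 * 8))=3 / 10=0.30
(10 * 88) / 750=88 / 75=1.17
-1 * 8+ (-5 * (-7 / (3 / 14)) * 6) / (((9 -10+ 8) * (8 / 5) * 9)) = 31 / 18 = 1.72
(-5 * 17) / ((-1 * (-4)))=-85 / 4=-21.25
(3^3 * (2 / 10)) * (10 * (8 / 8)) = 54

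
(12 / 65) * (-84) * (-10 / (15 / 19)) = 12768 / 65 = 196.43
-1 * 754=-754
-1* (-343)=343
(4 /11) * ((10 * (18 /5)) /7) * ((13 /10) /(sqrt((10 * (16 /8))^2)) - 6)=-21366 /1925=-11.10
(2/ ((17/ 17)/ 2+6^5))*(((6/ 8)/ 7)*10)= 30/ 108871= 0.00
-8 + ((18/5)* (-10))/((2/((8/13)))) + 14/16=-1893/104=-18.20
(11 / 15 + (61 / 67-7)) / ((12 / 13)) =-69979 / 12060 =-5.80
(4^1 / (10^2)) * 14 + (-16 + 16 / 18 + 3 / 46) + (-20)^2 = 3990071 / 10350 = 385.51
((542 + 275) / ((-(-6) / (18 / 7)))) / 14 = 2451 / 98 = 25.01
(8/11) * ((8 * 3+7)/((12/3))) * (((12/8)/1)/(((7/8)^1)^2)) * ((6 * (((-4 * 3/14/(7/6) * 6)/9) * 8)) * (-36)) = 9346.16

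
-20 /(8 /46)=-115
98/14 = 7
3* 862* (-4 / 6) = -1724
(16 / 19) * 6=96 / 19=5.05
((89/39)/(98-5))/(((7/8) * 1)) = 712/25389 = 0.03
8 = 8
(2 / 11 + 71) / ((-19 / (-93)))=72819 / 209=348.42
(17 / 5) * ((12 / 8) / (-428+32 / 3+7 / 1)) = -153 / 12310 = -0.01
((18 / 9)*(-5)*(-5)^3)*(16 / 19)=20000 / 19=1052.63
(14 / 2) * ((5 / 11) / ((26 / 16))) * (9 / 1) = 2520 / 143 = 17.62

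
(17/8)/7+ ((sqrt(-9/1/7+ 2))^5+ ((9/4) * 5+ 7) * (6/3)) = 25 * sqrt(35)/343+ 2061/56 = 37.23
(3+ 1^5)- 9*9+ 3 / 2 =-151 / 2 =-75.50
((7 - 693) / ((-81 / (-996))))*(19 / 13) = -4327288 / 351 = -12328.46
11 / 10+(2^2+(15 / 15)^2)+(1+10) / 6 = 119 / 15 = 7.93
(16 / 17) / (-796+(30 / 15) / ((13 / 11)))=-104 / 87771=-0.00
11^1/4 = 11/4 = 2.75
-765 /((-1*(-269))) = -765 /269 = -2.84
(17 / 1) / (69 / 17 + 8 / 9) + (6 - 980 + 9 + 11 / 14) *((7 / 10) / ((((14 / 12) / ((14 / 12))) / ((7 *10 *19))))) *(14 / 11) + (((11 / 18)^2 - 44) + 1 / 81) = -1142546.45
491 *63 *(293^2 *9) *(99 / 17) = 2366110301247 / 17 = 139182958896.88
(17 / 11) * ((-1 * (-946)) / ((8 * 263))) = 731 / 1052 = 0.69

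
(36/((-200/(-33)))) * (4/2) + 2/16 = 2401/200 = 12.00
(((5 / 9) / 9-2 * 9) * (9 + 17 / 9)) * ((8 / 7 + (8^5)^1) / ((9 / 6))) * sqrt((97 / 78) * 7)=-4666129328 * sqrt(52962) / 85293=-12589995.36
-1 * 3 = -3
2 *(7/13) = 14/13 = 1.08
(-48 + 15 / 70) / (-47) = 669 / 658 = 1.02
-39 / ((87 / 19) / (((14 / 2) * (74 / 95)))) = -6734 / 145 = -46.44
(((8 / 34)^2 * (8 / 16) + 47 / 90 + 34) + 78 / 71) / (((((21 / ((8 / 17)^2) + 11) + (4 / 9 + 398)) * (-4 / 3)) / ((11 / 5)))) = -17379762312 / 148999231475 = -0.12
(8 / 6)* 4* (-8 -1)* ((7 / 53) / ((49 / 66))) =-8.54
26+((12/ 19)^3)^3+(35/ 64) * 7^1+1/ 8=618922542584871/ 20652012657856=29.97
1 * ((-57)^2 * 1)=3249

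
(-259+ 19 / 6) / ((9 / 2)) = -1535 / 27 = -56.85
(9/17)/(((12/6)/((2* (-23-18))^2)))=30258/17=1779.88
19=19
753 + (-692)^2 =479617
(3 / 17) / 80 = 3 / 1360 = 0.00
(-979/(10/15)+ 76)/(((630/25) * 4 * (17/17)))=-13925/1008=-13.81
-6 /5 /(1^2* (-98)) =3 /245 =0.01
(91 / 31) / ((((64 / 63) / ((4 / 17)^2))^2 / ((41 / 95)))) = 0.00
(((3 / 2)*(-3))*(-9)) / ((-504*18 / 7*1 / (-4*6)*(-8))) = -3 / 32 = -0.09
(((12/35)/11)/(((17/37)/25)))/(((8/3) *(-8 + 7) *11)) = -1665/28798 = -0.06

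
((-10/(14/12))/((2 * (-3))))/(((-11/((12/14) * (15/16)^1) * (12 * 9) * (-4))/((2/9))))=25/465696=0.00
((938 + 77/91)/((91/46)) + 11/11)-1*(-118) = 702207/1183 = 593.58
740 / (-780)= -37 / 39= -0.95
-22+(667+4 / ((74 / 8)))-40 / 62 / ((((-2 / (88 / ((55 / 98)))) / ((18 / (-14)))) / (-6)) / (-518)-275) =63780807310985 / 98818361573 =645.43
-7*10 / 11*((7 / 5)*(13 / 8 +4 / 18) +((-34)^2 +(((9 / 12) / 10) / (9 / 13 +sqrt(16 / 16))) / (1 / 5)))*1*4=-64244299 / 2178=-29496.92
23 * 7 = 161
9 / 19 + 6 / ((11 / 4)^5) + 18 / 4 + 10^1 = 91871491 / 6119938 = 15.01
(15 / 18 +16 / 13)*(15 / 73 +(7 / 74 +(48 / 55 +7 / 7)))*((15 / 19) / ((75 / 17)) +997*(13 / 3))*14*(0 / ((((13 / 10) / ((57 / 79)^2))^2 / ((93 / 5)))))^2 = 0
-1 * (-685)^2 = -469225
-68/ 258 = -34/ 129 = -0.26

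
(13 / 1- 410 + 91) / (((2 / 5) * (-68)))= 45 / 4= 11.25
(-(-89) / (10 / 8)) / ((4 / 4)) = 356 / 5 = 71.20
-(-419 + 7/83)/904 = 17385/37516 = 0.46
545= 545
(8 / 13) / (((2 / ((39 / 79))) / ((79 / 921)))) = 4 / 307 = 0.01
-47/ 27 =-1.74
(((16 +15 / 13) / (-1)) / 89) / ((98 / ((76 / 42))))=-4237 / 1190553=-0.00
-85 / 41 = -2.07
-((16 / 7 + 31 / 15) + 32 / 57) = -9803 / 1995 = -4.91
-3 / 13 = -0.23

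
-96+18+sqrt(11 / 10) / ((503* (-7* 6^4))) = -78 - sqrt(110) / 45632160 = -78.00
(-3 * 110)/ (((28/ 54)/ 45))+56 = -200083/ 7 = -28583.29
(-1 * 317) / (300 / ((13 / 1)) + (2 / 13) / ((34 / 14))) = -70057 / 5114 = -13.70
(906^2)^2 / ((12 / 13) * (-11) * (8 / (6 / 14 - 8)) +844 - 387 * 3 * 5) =-464228728099344 / 3410737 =-136108040.02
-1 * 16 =-16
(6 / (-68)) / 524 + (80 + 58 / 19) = 28113591 / 338504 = 83.05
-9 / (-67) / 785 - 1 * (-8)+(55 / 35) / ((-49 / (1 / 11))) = 144271172 / 18040085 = 8.00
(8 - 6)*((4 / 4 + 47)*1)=96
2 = 2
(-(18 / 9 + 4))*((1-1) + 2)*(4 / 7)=-48 / 7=-6.86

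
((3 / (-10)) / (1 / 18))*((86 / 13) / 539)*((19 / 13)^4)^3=-5139317242071625842 / 816248412266121835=-6.30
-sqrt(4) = -2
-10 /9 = -1.11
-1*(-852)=852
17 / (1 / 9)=153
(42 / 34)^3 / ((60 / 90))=27783 / 9826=2.83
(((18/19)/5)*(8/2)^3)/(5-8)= -384/95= -4.04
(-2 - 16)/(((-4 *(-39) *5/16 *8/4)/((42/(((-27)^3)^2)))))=-56/2798036865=-0.00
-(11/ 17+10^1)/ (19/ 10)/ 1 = -1810/ 323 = -5.60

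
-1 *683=-683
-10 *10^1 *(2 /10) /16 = -5 /4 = -1.25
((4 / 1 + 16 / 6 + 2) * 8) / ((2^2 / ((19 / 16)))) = 247 / 12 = 20.58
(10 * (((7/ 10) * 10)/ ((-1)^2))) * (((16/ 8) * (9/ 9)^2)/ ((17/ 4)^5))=143360/ 1419857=0.10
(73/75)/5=73/375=0.19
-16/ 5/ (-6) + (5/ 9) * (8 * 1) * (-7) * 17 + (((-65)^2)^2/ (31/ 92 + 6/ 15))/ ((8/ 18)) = 277128266437/ 5085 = 54499167.44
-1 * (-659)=659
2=2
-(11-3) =-8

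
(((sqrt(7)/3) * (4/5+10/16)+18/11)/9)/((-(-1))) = 19 * sqrt(7)/360+2/11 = 0.32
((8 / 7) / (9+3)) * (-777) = -74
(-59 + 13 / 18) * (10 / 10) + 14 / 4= -493 / 9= -54.78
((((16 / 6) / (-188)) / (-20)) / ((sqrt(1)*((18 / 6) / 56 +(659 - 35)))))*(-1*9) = -28 / 2737515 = -0.00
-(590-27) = -563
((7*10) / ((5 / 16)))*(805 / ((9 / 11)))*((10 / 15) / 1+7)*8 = 364967680 / 27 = 13517321.48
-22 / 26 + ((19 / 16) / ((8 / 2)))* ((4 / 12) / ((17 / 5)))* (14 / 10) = -34175 / 42432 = -0.81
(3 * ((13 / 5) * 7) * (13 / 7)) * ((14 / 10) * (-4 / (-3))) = 4732 / 25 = 189.28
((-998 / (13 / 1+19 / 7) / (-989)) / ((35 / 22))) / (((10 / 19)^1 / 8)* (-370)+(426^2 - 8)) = 37924 / 170475388775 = 0.00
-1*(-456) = 456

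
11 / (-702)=-11 / 702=-0.02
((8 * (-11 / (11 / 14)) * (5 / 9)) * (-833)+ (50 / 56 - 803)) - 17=51012.00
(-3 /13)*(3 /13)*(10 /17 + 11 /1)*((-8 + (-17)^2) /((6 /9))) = -260.12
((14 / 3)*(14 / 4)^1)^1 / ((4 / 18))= 147 / 2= 73.50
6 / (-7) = -6 / 7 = -0.86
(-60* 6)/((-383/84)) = 30240/383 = 78.96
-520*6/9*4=-4160/3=-1386.67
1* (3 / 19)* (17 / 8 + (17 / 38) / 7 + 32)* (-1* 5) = -26.99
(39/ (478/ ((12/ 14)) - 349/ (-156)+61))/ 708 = 0.00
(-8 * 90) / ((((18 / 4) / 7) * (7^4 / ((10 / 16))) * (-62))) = 50 / 10633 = 0.00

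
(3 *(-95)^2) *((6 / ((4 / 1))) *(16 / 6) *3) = 324900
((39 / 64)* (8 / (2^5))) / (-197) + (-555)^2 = 15534316761 / 50432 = 308025.00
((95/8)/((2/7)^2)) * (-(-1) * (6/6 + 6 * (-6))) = -162925/32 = -5091.41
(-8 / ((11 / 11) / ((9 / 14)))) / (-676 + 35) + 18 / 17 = 81378 / 76279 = 1.07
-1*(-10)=10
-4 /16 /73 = -1 /292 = -0.00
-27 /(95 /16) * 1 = -4.55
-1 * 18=-18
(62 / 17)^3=238328 / 4913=48.51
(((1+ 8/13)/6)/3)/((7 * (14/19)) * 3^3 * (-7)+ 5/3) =-133/1442246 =-0.00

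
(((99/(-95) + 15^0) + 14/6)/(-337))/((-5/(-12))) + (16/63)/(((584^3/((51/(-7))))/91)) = -682862912063/41846714296800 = -0.02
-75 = -75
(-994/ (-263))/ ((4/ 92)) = 22862/ 263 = 86.93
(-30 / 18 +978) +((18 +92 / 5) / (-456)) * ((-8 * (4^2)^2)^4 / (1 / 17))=-2267925984133211 / 95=-23872905096139.06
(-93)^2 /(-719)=-8649 /719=-12.03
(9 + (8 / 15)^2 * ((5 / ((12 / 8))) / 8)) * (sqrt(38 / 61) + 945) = 1231 * sqrt(2318) / 8235 + 8617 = 8624.20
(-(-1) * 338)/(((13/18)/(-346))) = -161928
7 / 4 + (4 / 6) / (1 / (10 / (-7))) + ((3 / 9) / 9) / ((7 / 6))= 209 / 252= 0.83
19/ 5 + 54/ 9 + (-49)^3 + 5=-588171/ 5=-117634.20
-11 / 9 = -1.22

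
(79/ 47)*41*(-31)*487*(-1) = 48899183/ 47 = 1040408.15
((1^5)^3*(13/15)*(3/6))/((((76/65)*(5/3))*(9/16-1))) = -338/665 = -0.51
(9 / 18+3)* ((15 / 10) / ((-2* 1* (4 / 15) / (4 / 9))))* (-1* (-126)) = -2205 / 4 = -551.25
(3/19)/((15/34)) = 34/95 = 0.36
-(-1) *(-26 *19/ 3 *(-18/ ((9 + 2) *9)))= 988/ 33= 29.94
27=27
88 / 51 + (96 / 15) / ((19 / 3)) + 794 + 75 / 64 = 247415279 / 310080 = 797.91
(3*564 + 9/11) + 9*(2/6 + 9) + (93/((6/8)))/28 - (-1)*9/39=1783259/1001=1781.48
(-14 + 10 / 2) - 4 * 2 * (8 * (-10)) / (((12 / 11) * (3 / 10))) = 17519 / 9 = 1946.56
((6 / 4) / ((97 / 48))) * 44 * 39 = 123552 / 97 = 1273.73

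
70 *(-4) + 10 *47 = 190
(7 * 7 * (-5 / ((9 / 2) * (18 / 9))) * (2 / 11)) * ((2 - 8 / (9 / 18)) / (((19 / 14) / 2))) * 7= 1344560 / 1881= 714.81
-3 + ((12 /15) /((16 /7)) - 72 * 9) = -13013 /20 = -650.65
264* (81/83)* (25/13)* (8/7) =4276800/7553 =566.24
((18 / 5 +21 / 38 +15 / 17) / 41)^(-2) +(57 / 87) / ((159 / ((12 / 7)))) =66.32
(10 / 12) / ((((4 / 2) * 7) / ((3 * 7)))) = 5 / 4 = 1.25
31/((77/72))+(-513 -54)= -41427/77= -538.01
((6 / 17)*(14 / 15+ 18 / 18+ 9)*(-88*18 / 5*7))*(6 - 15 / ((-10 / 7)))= -60008256 / 425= -141195.90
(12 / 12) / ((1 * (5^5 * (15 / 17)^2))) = 289 / 703125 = 0.00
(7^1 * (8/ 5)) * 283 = 15848/ 5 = 3169.60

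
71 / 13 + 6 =149 / 13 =11.46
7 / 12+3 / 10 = 53 / 60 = 0.88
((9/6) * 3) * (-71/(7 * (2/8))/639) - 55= -387/7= -55.29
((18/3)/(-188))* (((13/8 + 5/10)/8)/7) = -51/42112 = -0.00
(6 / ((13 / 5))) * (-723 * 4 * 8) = -694080 / 13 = -53390.77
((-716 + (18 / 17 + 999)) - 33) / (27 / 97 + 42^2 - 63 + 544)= 103499 / 925616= 0.11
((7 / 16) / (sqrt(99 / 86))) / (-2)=-7*sqrt(946) / 1056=-0.20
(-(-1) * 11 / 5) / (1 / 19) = 209 / 5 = 41.80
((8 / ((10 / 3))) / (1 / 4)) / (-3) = -16 / 5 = -3.20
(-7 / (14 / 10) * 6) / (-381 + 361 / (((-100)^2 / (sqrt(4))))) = 150000 / 1904639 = 0.08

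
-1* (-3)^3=27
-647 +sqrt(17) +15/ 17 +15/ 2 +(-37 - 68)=-25283/ 34 +sqrt(17)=-739.49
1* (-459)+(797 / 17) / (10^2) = -779503 / 1700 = -458.53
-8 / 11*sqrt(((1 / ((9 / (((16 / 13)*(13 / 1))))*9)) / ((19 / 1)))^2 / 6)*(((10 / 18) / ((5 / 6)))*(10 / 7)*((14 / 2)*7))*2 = -0.29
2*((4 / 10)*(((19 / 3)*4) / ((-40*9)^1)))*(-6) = 76 / 225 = 0.34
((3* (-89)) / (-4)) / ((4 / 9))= 2403 / 16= 150.19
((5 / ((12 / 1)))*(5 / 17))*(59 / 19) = 0.38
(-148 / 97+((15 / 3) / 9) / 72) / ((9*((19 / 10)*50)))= -95419 / 53741880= -0.00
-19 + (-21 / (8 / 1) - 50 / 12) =-619 / 24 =-25.79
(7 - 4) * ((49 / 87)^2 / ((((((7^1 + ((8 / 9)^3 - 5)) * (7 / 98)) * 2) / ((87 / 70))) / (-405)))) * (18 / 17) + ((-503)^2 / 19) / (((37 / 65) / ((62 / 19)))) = 75022.66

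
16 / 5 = 3.20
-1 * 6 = -6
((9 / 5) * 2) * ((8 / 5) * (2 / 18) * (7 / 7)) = 16 / 25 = 0.64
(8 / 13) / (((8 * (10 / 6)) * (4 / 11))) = 33 / 260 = 0.13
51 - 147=-96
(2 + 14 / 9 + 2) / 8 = 25 / 36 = 0.69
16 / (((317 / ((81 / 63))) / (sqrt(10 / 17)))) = 144*sqrt(170) / 37723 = 0.05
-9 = -9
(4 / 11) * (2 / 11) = 8 / 121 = 0.07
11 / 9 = 1.22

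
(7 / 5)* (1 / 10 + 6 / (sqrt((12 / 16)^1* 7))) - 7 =-343 / 50 + 4* sqrt(21) / 5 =-3.19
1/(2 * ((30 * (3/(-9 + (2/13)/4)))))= -233/4680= -0.05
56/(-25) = -56/25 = -2.24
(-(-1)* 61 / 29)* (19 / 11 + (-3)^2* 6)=37393 / 319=117.22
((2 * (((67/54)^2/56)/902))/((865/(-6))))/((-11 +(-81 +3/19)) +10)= 85291/16510010101200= 0.00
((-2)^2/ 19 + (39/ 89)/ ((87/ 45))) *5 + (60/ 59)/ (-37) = 231064345/ 107052137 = 2.16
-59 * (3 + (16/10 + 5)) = -2832/5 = -566.40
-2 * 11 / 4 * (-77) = 847 / 2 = 423.50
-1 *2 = -2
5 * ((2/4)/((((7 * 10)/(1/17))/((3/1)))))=3/476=0.01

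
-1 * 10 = -10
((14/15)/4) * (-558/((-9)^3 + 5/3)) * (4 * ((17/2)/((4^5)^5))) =33201/6141783991826513920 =0.00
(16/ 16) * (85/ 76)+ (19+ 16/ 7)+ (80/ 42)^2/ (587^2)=258735949993/ 11548574604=22.40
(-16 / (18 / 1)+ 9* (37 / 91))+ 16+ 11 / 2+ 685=1161785 / 1638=709.27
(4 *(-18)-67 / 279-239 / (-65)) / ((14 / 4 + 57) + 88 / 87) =-1.11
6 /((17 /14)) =84 /17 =4.94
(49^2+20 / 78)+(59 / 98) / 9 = 27533573 / 11466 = 2401.32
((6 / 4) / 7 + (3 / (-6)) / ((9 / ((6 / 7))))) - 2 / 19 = 0.06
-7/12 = -0.58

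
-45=-45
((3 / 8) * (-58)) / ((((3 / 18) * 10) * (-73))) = 261 / 1460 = 0.18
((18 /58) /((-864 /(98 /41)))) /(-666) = 49 /38009952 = 0.00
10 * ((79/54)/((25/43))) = 3397/135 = 25.16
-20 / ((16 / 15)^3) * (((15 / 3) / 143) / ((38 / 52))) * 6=-253125 / 53504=-4.73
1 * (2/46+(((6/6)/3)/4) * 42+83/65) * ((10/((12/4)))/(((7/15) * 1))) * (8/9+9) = 916255/2691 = 340.49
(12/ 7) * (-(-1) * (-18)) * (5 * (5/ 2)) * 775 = -2092500/ 7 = -298928.57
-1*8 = -8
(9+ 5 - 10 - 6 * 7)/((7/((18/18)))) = -38/7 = -5.43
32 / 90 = 16 / 45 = 0.36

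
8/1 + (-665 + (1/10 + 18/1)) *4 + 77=-12513/5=-2502.60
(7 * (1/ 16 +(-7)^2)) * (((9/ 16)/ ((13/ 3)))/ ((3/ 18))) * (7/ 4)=3115665/ 6656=468.10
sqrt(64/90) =4 * sqrt(10)/15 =0.84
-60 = -60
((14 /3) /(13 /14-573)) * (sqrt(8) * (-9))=1176 * sqrt(2) /8009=0.21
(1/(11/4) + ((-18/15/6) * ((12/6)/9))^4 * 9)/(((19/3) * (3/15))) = 1822676/6348375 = 0.29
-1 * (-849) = 849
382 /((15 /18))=2292 /5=458.40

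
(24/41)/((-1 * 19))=-0.03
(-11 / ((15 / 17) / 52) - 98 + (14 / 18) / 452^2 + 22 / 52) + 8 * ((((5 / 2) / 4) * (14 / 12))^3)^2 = -944875811069693383 / 1268900828282880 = -744.64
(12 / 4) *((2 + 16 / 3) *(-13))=-286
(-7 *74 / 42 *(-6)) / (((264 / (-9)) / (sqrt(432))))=-333 *sqrt(3) / 11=-52.43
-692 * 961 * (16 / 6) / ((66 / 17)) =-45220816 / 99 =-456775.92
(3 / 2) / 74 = 3 / 148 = 0.02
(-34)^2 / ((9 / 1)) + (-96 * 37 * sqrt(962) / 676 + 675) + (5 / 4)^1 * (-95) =24649 / 36-888 * sqrt(962) / 169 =521.72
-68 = -68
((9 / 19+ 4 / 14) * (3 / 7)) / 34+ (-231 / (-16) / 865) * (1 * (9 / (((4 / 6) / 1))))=102906519 / 438091360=0.23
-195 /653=-0.30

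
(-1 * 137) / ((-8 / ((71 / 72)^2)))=690617 / 41472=16.65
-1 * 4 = -4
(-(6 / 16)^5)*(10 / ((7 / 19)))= -23085 / 114688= -0.20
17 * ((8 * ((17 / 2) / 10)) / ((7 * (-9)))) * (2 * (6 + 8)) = -2312 / 45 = -51.38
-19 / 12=-1.58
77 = 77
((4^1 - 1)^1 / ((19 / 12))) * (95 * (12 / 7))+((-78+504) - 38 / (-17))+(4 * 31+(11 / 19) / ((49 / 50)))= 13633338 / 15827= 861.40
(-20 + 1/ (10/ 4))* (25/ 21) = -70/ 3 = -23.33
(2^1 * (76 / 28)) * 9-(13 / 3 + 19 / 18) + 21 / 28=11143 / 252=44.22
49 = 49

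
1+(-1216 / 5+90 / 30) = -1196 / 5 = -239.20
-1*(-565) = 565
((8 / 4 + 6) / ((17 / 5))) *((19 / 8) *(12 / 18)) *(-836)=-158840 / 51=-3114.51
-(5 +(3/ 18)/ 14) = -421/ 84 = -5.01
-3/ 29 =-0.10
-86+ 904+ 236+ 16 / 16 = 1055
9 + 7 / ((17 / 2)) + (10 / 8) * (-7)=73 / 68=1.07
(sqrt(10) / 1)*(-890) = -890*sqrt(10) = -2814.43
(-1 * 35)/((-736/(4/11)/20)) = 175/506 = 0.35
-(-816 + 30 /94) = 38337 /47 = 815.68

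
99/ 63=11/ 7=1.57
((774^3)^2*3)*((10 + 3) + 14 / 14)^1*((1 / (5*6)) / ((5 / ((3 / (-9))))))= -20067004160738357.76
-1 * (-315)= 315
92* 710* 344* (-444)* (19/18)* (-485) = 15322572252800/3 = 5107524084266.67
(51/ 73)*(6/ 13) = 306/ 949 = 0.32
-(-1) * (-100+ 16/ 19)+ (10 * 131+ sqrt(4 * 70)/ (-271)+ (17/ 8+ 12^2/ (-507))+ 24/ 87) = 903596191/ 744952 - 2 * sqrt(70)/ 271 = 1212.90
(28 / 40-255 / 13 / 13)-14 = -25027 / 1690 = -14.81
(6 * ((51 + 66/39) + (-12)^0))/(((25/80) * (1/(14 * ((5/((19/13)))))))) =49374.32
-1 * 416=-416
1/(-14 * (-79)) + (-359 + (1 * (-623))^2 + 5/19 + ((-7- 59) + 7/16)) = 65177812789/168112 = 387704.70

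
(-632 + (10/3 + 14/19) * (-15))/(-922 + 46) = 3292/4161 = 0.79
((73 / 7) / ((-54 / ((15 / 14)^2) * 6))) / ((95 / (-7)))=365 / 134064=0.00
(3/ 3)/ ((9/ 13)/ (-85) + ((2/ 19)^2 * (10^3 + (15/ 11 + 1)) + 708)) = 4387955/ 3155371321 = 0.00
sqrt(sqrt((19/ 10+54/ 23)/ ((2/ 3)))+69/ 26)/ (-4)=-0.57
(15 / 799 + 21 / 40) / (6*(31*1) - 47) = 17379 / 4442440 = 0.00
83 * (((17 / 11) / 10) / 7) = 1411 / 770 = 1.83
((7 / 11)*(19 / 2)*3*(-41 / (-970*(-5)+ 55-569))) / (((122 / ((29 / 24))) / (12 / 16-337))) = 212694265 / 372410368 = 0.57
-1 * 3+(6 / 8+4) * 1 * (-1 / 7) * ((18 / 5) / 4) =-1011 / 280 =-3.61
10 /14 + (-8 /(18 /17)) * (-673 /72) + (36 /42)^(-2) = 72.70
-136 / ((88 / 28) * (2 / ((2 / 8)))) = -119 / 22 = -5.41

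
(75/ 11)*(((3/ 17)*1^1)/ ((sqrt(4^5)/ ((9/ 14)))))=0.02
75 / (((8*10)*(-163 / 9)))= -135 / 2608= -0.05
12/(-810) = -2/135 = -0.01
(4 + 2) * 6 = 36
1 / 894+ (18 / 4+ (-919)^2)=377520779 / 447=844565.50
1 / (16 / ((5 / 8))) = 5 / 128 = 0.04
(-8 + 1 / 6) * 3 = -47 / 2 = -23.50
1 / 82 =0.01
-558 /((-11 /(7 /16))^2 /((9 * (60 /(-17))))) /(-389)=-0.07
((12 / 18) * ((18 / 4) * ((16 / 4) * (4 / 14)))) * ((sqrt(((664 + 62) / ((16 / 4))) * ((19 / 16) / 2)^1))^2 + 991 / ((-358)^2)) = 663007899 / 1794296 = 369.51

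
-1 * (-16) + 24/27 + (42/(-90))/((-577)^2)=253026019/14981805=16.89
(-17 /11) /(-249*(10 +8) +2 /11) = 1 /2900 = 0.00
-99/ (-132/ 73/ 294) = 32193/ 2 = 16096.50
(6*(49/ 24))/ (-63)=-7/ 36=-0.19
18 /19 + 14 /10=223 /95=2.35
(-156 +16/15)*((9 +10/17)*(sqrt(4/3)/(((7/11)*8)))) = -148819*sqrt(3)/765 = -336.94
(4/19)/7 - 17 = -2257/133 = -16.97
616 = 616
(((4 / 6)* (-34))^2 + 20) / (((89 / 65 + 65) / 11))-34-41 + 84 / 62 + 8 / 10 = 15.62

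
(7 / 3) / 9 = 7 / 27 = 0.26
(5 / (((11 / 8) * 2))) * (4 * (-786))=-62880 / 11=-5716.36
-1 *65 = -65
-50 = -50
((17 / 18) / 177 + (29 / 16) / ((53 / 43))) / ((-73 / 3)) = -1993679 / 32871024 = -0.06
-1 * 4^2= -16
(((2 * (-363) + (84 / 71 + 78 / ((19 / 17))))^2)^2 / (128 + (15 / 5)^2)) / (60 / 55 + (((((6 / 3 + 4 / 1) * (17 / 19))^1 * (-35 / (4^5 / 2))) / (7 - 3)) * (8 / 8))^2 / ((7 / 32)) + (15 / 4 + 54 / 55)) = 366249558746236853703231406080 / 1597521547998916603483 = 229261107.12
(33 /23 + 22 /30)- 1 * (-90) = 31798 /345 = 92.17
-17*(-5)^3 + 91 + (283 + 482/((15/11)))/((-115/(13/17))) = 64860089/29325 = 2211.77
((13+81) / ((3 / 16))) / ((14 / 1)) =752 / 21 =35.81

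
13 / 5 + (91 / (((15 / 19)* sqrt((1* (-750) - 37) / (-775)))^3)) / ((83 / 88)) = 13 / 5 + 1702733032* sqrt(24397) / 1388005929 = 194.21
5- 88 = -83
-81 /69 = -27 /23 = -1.17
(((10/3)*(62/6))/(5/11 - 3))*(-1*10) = 135.32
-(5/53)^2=-25/2809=-0.01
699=699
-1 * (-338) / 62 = 169 / 31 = 5.45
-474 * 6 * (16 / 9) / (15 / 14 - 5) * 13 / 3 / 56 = 16432 / 165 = 99.59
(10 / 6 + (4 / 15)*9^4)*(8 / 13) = 210152 / 195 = 1077.70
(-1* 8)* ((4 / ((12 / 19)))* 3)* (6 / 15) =-304 / 5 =-60.80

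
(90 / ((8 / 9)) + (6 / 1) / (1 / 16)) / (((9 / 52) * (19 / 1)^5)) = 3419 / 7428297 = 0.00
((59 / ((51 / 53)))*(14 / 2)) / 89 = 21889 / 4539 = 4.82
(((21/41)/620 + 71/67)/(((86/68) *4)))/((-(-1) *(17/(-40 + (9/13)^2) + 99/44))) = 205084432261/1780306718690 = 0.12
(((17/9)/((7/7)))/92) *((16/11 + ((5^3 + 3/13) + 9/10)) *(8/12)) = 3101599/1776060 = 1.75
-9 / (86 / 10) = -45 / 43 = -1.05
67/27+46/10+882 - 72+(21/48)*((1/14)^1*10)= 1765571/2160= 817.39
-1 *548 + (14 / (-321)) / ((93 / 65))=-16360354 / 29853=-548.03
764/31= 24.65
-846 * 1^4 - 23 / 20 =-16943 / 20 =-847.15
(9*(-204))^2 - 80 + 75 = 3370891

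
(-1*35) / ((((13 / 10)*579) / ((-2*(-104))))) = -5600 / 579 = -9.67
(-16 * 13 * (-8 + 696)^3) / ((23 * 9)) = -67737419776 / 207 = -327233911.96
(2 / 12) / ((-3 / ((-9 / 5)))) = 1 / 10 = 0.10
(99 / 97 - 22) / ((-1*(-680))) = -407 / 13192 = -0.03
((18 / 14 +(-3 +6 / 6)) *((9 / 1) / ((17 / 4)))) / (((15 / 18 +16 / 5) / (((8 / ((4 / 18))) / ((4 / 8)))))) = -388800 / 14399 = -27.00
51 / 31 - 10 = -259 / 31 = -8.35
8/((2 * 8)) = 1/2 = 0.50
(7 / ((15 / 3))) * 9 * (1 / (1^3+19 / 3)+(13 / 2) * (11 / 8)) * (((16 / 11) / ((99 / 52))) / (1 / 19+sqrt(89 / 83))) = -65480194 / 15233295+14989442 * sqrt(7387) / 15233295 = 80.27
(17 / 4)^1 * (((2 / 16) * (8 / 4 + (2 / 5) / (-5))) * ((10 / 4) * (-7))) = -357 / 20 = -17.85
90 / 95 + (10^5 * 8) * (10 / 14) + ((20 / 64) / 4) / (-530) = 515584854651 / 902272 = 571429.52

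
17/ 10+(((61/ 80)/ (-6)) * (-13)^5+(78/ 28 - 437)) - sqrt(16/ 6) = 157088863/ 3360 - 2 * sqrt(6)/ 3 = 46751.00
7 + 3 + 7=17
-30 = -30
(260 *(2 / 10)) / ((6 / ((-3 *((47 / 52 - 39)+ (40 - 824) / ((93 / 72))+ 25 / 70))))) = 7274871 / 434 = 16762.38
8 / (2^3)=1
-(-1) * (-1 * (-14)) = 14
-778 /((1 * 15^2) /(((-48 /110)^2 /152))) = -6224 /1436875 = -0.00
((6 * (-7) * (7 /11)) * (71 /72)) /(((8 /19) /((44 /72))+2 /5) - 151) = 330505 /1879884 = 0.18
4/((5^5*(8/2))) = 1/3125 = 0.00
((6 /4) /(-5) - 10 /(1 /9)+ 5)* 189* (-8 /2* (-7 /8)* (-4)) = 1128519 /5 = 225703.80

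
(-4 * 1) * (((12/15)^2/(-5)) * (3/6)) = 32/125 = 0.26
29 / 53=0.55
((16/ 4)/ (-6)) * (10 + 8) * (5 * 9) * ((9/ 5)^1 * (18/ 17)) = -17496/ 17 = -1029.18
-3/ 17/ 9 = -1/ 51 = -0.02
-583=-583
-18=-18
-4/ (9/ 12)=-16/ 3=-5.33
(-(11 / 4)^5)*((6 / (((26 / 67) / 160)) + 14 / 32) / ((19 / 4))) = -82885058201 / 1011712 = -81925.55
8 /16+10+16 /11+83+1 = 95.95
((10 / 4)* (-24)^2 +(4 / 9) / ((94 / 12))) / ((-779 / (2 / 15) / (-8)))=3248768 / 1647585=1.97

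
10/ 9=1.11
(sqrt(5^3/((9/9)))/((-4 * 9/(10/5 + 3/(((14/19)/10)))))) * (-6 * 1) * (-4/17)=-2990 * sqrt(5)/357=-18.73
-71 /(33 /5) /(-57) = 0.19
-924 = -924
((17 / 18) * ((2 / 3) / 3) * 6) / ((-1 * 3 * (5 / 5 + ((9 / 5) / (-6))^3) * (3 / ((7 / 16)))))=-2125 / 33777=-0.06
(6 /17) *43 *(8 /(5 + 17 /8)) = 5504 /323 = 17.04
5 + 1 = 6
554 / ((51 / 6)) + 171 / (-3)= 139 / 17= 8.18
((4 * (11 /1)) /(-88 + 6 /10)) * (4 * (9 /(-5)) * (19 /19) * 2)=3168 /437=7.25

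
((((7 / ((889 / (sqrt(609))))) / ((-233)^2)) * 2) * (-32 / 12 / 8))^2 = 812 / 142610788374627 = 0.00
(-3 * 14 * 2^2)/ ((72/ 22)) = -51.33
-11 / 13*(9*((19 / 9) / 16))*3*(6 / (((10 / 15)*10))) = -5643 / 2080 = -2.71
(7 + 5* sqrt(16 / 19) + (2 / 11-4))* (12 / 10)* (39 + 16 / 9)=5138 / 33 + 2936* sqrt(19) / 57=380.22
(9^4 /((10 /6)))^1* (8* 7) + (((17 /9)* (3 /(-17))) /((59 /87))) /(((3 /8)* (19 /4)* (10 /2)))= 3706859096 /16815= 220449.54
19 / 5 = 3.80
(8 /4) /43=2 /43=0.05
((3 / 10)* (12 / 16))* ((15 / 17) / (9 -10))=-27 / 136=-0.20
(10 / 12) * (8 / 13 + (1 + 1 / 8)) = 905 / 624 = 1.45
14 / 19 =0.74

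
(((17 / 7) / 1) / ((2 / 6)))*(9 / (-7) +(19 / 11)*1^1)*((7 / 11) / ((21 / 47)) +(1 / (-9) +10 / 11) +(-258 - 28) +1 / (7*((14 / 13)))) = -72300575 / 79233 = -912.51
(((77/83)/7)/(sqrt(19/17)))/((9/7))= 77*sqrt(323)/14193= 0.10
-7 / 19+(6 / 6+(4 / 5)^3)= 2716 / 2375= 1.14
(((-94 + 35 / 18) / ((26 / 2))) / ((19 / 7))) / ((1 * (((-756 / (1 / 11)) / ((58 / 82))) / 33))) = 48053 / 6562296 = 0.01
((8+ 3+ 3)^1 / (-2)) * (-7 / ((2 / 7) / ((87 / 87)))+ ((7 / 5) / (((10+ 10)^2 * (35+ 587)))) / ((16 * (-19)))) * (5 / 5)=171.50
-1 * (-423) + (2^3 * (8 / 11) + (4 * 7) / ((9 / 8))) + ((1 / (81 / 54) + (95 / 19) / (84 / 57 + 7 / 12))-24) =20095543 / 46431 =432.80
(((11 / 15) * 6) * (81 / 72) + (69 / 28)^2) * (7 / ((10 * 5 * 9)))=0.17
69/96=0.72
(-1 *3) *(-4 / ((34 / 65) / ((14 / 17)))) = 5460 / 289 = 18.89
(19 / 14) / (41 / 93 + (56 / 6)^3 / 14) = 15903 / 685678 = 0.02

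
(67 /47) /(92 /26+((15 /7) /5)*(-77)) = -871 /18001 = -0.05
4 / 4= 1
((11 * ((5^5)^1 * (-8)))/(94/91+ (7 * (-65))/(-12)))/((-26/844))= 9748200000/42533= 229191.45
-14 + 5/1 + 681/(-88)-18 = -3057/88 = -34.74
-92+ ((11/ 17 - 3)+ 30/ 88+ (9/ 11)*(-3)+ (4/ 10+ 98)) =7231/ 3740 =1.93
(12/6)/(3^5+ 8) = 2/251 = 0.01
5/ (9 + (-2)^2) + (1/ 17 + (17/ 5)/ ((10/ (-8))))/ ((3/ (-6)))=31531/ 5525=5.71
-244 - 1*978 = -1222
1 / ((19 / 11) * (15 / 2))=22 / 285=0.08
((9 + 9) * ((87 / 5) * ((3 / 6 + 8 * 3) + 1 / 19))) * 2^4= 11688624 / 95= 123038.15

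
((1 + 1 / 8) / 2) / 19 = 9 / 304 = 0.03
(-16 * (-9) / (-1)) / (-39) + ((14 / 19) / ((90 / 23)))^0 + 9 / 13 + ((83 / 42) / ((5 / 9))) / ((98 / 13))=522281 / 89180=5.86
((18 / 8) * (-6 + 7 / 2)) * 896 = -5040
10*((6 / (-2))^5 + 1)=-2420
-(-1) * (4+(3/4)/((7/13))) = 151/28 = 5.39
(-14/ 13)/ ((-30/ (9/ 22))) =21/ 1430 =0.01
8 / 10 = 4 / 5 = 0.80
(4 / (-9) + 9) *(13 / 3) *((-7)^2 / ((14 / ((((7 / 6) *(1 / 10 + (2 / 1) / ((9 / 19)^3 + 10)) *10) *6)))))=3376189817 / 1247742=2705.84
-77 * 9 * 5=-3465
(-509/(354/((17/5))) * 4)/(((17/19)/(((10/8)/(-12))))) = 9671/4248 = 2.28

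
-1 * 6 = -6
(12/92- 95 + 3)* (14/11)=-29582/253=-116.92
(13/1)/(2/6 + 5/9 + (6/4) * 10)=9/11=0.82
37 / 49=0.76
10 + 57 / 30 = 119 / 10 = 11.90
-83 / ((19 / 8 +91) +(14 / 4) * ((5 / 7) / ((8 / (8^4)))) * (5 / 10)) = -0.11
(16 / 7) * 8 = 128 / 7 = 18.29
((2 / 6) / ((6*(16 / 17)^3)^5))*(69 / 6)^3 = 34827101267719928753431 / 215162822875748210049024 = 0.16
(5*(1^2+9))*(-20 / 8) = -125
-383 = -383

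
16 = 16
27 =27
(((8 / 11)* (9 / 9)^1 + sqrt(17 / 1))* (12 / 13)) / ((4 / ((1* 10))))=240 / 143 + 30* sqrt(17) / 13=11.19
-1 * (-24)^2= -576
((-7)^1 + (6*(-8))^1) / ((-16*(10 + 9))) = 55 / 304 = 0.18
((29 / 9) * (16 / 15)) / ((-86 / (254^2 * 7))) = -104773984 / 5805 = -18048.92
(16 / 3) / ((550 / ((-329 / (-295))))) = 2632 / 243375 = 0.01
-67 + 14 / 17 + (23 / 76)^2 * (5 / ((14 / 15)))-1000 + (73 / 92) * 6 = -33544138739 / 31617824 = -1060.92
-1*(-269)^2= -72361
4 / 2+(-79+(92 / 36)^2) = -5708 / 81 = -70.47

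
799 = 799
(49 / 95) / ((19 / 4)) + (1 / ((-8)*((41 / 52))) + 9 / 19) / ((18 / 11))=802391 / 2664180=0.30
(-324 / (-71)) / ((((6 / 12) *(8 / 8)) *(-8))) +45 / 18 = 193 / 142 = 1.36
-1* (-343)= 343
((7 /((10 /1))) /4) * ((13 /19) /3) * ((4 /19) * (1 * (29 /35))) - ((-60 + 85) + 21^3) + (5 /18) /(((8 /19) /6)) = -2010488717 /216600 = -9282.03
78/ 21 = 26/ 7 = 3.71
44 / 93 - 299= -27763 / 93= -298.53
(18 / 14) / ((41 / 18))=162 / 287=0.56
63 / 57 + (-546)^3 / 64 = -386581755 / 152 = -2543301.02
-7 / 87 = -0.08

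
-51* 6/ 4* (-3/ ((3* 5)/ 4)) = 306/ 5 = 61.20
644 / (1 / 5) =3220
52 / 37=1.41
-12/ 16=-3/ 4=-0.75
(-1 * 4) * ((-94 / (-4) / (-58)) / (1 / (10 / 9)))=470 / 261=1.80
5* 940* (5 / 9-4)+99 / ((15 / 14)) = -724342 / 45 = -16096.49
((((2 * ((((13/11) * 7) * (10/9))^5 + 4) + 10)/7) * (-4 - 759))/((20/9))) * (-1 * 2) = 68028833028289519/5283278055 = 12876254.54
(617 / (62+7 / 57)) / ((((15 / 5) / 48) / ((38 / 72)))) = 890948 / 10623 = 83.87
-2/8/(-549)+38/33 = 27827/24156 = 1.15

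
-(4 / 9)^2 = -0.20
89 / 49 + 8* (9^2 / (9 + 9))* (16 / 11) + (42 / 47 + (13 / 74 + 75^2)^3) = 1827216687226805637947 / 10265539592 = 177995191665.40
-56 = -56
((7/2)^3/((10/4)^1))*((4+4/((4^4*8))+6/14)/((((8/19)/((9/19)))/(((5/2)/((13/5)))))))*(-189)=-15534.61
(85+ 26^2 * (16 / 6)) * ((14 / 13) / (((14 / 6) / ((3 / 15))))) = 11326 / 65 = 174.25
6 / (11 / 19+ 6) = 114 / 125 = 0.91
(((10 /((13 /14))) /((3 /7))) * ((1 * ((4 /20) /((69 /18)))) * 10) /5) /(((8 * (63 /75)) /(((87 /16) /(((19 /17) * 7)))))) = 12325 /45448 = 0.27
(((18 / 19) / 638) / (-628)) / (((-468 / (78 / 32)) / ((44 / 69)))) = 1 / 127338304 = 0.00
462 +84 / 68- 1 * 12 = 7671 / 17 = 451.24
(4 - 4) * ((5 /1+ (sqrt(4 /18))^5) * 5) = 0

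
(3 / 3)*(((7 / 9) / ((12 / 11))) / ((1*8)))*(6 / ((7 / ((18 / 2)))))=11 / 16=0.69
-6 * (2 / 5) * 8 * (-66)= 6336 / 5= 1267.20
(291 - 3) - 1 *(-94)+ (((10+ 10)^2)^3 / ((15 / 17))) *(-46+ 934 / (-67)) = -4347669269.74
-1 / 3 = -0.33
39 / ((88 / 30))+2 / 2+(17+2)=1465 / 44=33.30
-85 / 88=-0.97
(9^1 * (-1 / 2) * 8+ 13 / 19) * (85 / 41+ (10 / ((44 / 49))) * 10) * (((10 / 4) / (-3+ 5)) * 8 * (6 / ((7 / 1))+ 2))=-624152000 / 5453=-114460.30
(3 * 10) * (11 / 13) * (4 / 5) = 264 / 13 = 20.31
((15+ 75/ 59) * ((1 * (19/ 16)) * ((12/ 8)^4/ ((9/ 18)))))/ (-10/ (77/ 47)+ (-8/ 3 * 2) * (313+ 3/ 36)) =-15997905/ 137043548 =-0.12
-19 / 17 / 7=-19 / 119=-0.16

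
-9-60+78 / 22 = -720 / 11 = -65.45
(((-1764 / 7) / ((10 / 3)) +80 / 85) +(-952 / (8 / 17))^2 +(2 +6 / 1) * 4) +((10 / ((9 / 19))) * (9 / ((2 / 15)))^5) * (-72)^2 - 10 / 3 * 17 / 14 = 273736796564143394 / 1785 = 153353947654982.29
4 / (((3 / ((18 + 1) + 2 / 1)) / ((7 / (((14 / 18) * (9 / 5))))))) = 140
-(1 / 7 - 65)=454 / 7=64.86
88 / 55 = 8 / 5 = 1.60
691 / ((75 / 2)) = 1382 / 75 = 18.43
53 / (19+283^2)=53 / 80108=0.00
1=1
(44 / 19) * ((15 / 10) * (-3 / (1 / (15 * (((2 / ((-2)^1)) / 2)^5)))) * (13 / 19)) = 19305 / 5776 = 3.34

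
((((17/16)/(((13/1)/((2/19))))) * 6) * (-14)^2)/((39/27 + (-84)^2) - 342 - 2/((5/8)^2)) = 80325/53275183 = 0.00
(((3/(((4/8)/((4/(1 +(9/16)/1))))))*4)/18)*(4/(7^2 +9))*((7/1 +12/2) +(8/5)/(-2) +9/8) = 34112/10875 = 3.14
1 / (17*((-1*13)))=-1 / 221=-0.00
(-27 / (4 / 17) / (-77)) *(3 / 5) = 1377 / 1540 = 0.89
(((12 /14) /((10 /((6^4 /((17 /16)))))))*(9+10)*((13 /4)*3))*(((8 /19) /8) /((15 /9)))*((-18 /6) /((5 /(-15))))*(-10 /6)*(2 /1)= -10917504 /595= -18348.75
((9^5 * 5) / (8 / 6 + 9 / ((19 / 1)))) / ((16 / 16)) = 16828965 / 103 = 163388.01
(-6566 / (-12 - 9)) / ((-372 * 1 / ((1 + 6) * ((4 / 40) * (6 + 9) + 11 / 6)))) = -16415 / 837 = -19.61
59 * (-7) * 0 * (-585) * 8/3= 0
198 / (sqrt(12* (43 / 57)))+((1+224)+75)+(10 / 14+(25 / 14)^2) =99* sqrt(817) / 43+59565 / 196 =369.71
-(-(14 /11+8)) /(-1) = -102 /11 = -9.27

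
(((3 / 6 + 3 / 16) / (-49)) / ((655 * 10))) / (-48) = 11 / 246489600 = 0.00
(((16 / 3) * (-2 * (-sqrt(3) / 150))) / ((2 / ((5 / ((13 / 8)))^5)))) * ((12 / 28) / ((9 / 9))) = 32768000 * sqrt(3) / 7797153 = 7.28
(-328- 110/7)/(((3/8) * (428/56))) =-12832/107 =-119.93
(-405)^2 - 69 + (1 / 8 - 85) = 163871.12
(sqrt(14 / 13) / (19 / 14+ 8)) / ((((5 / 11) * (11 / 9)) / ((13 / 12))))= 0.22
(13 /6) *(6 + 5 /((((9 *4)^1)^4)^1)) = 131010113 /10077696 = 13.00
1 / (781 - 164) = 1 / 617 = 0.00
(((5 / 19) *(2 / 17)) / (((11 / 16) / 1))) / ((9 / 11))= 0.06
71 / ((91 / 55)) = 3905 / 91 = 42.91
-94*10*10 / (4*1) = -2350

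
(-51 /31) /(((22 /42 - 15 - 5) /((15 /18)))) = 1785 /25358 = 0.07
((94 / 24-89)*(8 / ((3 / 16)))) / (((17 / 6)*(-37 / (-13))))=-849472 / 1887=-450.17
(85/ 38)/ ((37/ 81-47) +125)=1377/ 48298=0.03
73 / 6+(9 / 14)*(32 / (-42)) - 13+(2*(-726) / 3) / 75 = -7.78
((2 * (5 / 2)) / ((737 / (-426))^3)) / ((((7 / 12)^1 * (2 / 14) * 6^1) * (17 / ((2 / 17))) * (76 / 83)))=-32083142040 / 2198132701523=-0.01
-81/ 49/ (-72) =0.02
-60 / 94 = -30 / 47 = -0.64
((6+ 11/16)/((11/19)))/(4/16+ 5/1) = 2033/924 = 2.20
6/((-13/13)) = -6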